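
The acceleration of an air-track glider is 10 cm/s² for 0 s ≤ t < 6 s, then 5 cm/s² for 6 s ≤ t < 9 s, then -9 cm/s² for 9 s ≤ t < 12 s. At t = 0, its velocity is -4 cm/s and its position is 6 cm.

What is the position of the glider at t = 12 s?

525 cm

On each constant-a segment, Δv = aΔt and Δx = v₀Δt + ½aΔt²; chain segment to segment.
0–6 s: v starts -4 cm/s; Δx = -4·6 + ½·10·6² = 156 cm; v ends 56 cm/s.
6–9 s: v starts 56 cm/s; Δx = 56·3 + ½·5·3² = 190.5 cm; v ends 71 cm/s.
9–12 s: v starts 71 cm/s; Δx = 71·3 + ½·-9·3² = 172.5 cm; v ends 44 cm/s.
x(12) = 6 + Σ Δx = 525 cm.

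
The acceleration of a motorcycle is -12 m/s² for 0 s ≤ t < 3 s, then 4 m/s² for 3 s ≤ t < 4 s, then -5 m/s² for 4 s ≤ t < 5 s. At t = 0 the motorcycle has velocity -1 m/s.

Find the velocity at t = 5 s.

-38 m/s

Δv equals the area under the a-t graph; then v = v₀ + Δv.
0–3 s: -12 × 3 = -36 m/s
3–4 s: 4 × 1 = 4 m/s
4–5 s: -5 × 1 = -5 m/s
Δv = -37 m/s, so v(5) = -1 + (-37) = -38 m/s.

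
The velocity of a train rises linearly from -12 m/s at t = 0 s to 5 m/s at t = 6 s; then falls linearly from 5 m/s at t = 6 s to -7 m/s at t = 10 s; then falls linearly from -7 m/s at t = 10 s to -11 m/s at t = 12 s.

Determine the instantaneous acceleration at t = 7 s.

Acceleration is the slope of the v-t graph on 6–10 s: (-7 − 5)/(10 − 6) = -3 m/s².

-3 m/s²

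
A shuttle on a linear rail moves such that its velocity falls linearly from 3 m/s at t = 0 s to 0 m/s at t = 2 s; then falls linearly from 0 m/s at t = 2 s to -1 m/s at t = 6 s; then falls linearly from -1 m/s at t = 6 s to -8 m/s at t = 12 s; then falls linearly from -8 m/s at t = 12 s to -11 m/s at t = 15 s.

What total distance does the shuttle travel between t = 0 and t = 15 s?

60.5 m

Total distance travelled is ∫|v| dt — sum the magnitudes of each area piece.
0–2 s: |½(3 + 0)(2)| = 3 m
2–6 s: |½(0 + -1)(4)| = 2 m
6–12 s: |½(-1 + -8)(6)| = 27 m
12–15 s: |½(-8 + -11)(3)| = 28.5 m
Total distance = 60.5 m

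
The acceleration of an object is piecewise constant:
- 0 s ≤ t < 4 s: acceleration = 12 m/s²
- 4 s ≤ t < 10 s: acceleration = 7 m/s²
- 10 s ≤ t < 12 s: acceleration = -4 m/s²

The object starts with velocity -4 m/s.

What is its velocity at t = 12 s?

78 m/s

Δv equals the area under the a-t graph; then v = v₀ + Δv.
0–4 s: 12 × 4 = 48 m/s
4–10 s: 7 × 6 = 42 m/s
10–12 s: -4 × 2 = -8 m/s
Δv = 82 m/s, so v(12) = -4 + (82) = 78 m/s.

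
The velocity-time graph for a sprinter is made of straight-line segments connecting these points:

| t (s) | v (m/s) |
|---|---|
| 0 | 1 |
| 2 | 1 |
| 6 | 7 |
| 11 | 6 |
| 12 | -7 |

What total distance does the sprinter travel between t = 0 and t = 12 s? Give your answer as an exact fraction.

Total distance travelled is ∫|v| dt — sum the magnitudes of each area piece.
0–2 s: |1| × 2 = 2 m
2–6 s: |½(1 + 7)(4)| = 16 m
6–11 s: |½(7 + 6)(5)| = 32.5 m
11–12 s: v = 0 at t = 149/13 s; triangle areas 18/13 + 49/26 = 85/26 m
Total distance = 699/13 m

699/13 m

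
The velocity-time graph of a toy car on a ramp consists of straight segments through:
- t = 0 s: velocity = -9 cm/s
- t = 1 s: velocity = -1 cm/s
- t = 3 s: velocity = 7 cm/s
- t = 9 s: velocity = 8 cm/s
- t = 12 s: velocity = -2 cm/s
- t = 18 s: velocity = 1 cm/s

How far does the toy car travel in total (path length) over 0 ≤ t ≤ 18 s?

71.45 cm

Distance (not displacement) is the total path length: add the absolute areas under v-t.
0–1 s: |½(-9 + -1)(1)| = 5 cm
1–3 s: v = 0 at t = 1.25 s; triangle areas 0.125 + 6.125 = 6.25 cm
3–9 s: |½(7 + 8)(6)| = 45 cm
9–12 s: v = 0 at t = 11.4 s; triangle areas 9.6 + 0.6 = 10.2 cm
12–18 s: v = 0 at t = 16 s; triangle areas 4 + 1 = 5 cm
Total distance = 71.45 cm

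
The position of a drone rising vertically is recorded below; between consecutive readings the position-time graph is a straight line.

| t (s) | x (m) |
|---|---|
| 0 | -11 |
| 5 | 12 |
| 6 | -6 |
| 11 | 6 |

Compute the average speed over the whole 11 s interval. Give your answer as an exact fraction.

Average speed = (total path length)/(elapsed time); on a piecewise-linear x-t graph the path length is Σ|Δx|.
0–5 s: |Δx| = |12 − -11| = 23 m
5–6 s: |Δx| = |-6 − 12| = 18 m
6–11 s: |Δx| = |6 − -6| = 12 m
Total path = 53 m; average speed = 53/11 = 53/11 m/s.

53/11 m/s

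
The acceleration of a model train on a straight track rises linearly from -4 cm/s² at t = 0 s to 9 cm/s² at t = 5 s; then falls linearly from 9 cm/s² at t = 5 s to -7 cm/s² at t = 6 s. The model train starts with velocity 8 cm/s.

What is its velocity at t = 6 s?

21.5 cm/s

Δv equals the area under the a-t graph; then v = v₀ + Δv.
0–5 s: ½(-4 + 9)(5) = 12.5 cm/s
5–6 s: ½(9 + -7)(1) = 1 cm/s
Δv = 13.5 cm/s, so v(6) = 8 + (13.5) = 21.5 cm/s.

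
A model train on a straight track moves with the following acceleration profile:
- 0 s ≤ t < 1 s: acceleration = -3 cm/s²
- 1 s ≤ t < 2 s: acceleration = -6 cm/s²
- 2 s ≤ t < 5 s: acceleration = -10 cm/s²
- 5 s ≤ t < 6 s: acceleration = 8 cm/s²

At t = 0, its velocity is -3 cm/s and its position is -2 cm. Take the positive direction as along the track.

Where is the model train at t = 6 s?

On each constant-a segment, Δv = aΔt and Δx = v₀Δt + ½aΔt²; chain segment to segment.
0–1 s: v starts -3 cm/s; Δx = -3·1 + ½·-3·1² = -4.5 cm; v ends -6 cm/s.
1–2 s: v starts -6 cm/s; Δx = -6·1 + ½·-6·1² = -9 cm; v ends -12 cm/s.
2–5 s: v starts -12 cm/s; Δx = -12·3 + ½·-10·3² = -81 cm; v ends -42 cm/s.
5–6 s: v starts -42 cm/s; Δx = -42·1 + ½·8·1² = -38 cm; v ends -34 cm/s.
x(6) = -2 + Σ Δx = -134.5 cm.

-134.5 cm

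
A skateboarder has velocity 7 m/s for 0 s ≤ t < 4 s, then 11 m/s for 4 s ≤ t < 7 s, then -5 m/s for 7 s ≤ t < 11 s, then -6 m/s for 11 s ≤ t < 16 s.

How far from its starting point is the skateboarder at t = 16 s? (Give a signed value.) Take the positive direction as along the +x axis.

Net displacement equals the area under the velocity-time graph (areas below the axis count negative).
0–4 s: 7 × 4 = 28 m
4–7 s: 11 × 3 = 33 m
7–11 s: -5 × 4 = -20 m
11–16 s: -6 × 5 = -30 m
Net displacement = 11 m

11 m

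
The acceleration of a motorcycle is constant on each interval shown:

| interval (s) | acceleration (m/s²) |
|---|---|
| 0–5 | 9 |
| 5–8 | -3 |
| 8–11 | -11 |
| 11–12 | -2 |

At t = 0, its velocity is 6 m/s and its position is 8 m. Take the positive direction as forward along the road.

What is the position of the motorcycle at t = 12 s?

On each constant-a segment, Δv = aΔt and Δx = v₀Δt + ½aΔt²; chain segment to segment.
0–5 s: v starts 6 m/s; Δx = 6·5 + ½·9·5² = 142.5 m; v ends 51 m/s.
5–8 s: v starts 51 m/s; Δx = 51·3 + ½·-3·3² = 139.5 m; v ends 42 m/s.
8–11 s: v starts 42 m/s; Δx = 42·3 + ½·-11·3² = 76.5 m; v ends 9 m/s.
11–12 s: v starts 9 m/s; Δx = 9·1 + ½·-2·1² = 8 m; v ends 7 m/s.
x(12) = 8 + Σ Δx = 374.5 m.

374.5 m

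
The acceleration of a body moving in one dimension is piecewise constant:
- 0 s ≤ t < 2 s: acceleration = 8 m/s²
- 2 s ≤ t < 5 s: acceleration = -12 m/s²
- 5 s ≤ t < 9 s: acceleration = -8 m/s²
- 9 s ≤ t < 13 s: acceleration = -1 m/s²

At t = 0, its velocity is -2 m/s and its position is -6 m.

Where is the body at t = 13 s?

On each constant-a segment, Δv = aΔt and Δx = v₀Δt + ½aΔt²; chain segment to segment.
0–2 s: v starts -2 m/s; Δx = -2·2 + ½·8·2² = 12 m; v ends 14 m/s.
2–5 s: v starts 14 m/s; Δx = 14·3 + ½·-12·3² = -12 m; v ends -22 m/s.
5–9 s: v starts -22 m/s; Δx = -22·4 + ½·-8·4² = -152 m; v ends -54 m/s.
9–13 s: v starts -54 m/s; Δx = -54·4 + ½·-1·4² = -224 m; v ends -58 m/s.
x(13) = -6 + Σ Δx = -382 m.

-382 m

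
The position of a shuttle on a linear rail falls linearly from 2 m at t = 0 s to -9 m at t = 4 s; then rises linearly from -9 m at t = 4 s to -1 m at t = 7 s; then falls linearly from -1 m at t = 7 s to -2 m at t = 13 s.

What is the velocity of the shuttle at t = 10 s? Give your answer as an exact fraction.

Velocity is the slope of the x-t graph on 7–13 s: (-2 − -1)/(13 − 7) = -1/6 m/s.

-1/6 m/s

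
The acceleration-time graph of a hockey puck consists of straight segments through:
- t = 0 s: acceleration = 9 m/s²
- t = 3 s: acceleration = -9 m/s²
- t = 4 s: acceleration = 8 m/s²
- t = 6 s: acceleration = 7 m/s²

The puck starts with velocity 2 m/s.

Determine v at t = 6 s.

16.5 m/s

Δv equals the area under the a-t graph; then v = v₀ + Δv.
0–3 s: ½(9 + -9)(3) = 0 m/s
3–4 s: ½(-9 + 8)(1) = -0.5 m/s
4–6 s: ½(8 + 7)(2) = 15 m/s
Δv = 14.5 m/s, so v(6) = 2 + (14.5) = 16.5 m/s.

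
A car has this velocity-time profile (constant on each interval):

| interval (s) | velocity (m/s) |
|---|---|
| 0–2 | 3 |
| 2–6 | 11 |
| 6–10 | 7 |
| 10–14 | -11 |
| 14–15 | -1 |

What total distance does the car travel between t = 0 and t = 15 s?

123 m

Total distance travelled is ∫|v| dt — sum the magnitudes of each area piece.
0–2 s: |3| × 2 = 6 m
2–6 s: |11| × 4 = 44 m
6–10 s: |7| × 4 = 28 m
10–14 s: |-11| × 4 = 44 m
14–15 s: |-1| × 1 = 1 m
Total distance = 123 m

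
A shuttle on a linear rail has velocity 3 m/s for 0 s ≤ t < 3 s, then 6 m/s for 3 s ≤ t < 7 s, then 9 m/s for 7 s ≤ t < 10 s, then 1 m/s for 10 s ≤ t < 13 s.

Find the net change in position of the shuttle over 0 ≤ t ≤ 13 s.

63 m

Displacement is the signed area under the v-t curve.
0–3 s: 3 × 3 = 9 m
3–7 s: 6 × 4 = 24 m
7–10 s: 9 × 3 = 27 m
10–13 s: 1 × 3 = 3 m
Net displacement = 63 m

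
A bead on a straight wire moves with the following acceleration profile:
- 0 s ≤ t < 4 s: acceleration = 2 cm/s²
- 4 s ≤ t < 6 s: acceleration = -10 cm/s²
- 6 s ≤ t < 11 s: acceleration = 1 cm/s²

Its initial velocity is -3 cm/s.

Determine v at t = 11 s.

Δv equals the area under the a-t graph; then v = v₀ + Δv.
0–4 s: 2 × 4 = 8 cm/s
4–6 s: -10 × 2 = -20 cm/s
6–11 s: 1 × 5 = 5 cm/s
Δv = -7 cm/s, so v(11) = -3 + (-7) = -10 cm/s.

-10 cm/s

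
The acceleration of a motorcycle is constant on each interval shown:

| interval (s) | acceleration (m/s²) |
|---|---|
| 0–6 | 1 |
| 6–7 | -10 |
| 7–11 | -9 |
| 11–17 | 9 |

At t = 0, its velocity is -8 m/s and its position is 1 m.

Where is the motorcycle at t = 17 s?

On each constant-a segment, Δv = aΔt and Δx = v₀Δt + ½aΔt²; chain segment to segment.
0–6 s: v starts -8 m/s; Δx = -8·6 + ½·1·6² = -30 m; v ends -2 m/s.
6–7 s: v starts -2 m/s; Δx = -2·1 + ½·-10·1² = -7 m; v ends -12 m/s.
7–11 s: v starts -12 m/s; Δx = -12·4 + ½·-9·4² = -120 m; v ends -48 m/s.
11–17 s: v starts -48 m/s; Δx = -48·6 + ½·9·6² = -126 m; v ends 6 m/s.
x(17) = 1 + Σ Δx = -282 m.

-282 m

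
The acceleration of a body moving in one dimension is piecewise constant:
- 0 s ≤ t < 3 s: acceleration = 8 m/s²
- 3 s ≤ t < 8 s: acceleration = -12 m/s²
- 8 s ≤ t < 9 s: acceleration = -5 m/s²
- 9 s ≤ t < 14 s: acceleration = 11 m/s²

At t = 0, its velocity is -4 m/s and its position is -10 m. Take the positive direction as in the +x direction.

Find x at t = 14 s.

-166 m

On each constant-a segment, Δv = aΔt and Δx = v₀Δt + ½aΔt²; chain segment to segment.
0–3 s: v starts -4 m/s; Δx = -4·3 + ½·8·3² = 24 m; v ends 20 m/s.
3–8 s: v starts 20 m/s; Δx = 20·5 + ½·-12·5² = -50 m; v ends -40 m/s.
8–9 s: v starts -40 m/s; Δx = -40·1 + ½·-5·1² = -42.5 m; v ends -45 m/s.
9–14 s: v starts -45 m/s; Δx = -45·5 + ½·11·5² = -87.5 m; v ends 10 m/s.
x(14) = -10 + Σ Δx = -166 m.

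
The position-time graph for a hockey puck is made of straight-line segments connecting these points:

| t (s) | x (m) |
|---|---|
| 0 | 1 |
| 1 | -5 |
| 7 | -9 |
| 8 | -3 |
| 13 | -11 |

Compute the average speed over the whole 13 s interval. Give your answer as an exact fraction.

Average speed = (total path length)/(elapsed time); on a piecewise-linear x-t graph the path length is Σ|Δx|.
0–1 s: |Δx| = |-5 − 1| = 6 m
1–7 s: |Δx| = |-9 − -5| = 4 m
7–8 s: |Δx| = |-3 − -9| = 6 m
8–13 s: |Δx| = |-11 − -3| = 8 m
Total path = 24 m; average speed = 24/13 = 24/13 m/s.

24/13 m/s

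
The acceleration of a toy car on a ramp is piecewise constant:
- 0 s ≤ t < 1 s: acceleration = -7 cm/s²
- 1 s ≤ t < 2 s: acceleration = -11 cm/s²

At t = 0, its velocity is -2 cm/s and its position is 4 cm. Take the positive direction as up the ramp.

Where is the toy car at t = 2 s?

-16 cm

On each constant-a segment, Δv = aΔt and Δx = v₀Δt + ½aΔt²; chain segment to segment.
0–1 s: v starts -2 cm/s; Δx = -2·1 + ½·-7·1² = -5.5 cm; v ends -9 cm/s.
1–2 s: v starts -9 cm/s; Δx = -9·1 + ½·-11·1² = -14.5 cm; v ends -20 cm/s.
x(2) = 4 + Σ Δx = -16 cm.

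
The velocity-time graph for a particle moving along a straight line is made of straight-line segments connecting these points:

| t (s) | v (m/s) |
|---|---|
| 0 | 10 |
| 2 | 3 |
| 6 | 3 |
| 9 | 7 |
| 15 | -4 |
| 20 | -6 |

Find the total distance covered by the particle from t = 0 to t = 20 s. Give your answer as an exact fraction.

Distance (not displacement) is the total path length: add the absolute areas under v-t.
0–2 s: |½(10 + 3)(2)| = 13 m
2–6 s: |3| × 4 = 12 m
6–9 s: |½(3 + 7)(3)| = 15 m
9–15 s: v = 0 at t = 141/11 s; triangle areas 147/11 + 48/11 = 195/11 m
15–20 s: |½(-4 + -6)(5)| = 25 m
Total distance = 910/11 m

910/11 m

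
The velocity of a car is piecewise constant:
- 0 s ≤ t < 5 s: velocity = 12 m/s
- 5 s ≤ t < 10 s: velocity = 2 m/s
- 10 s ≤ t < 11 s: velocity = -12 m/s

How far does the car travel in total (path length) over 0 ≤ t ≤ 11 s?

82 m

Total distance travelled is ∫|v| dt — sum the magnitudes of each area piece.
0–5 s: |12| × 5 = 60 m
5–10 s: |2| × 5 = 10 m
10–11 s: |-12| × 1 = 12 m
Total distance = 82 m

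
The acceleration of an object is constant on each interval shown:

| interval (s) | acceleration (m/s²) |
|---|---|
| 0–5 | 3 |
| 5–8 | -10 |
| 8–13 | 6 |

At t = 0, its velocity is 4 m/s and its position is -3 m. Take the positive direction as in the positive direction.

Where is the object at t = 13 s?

86.5 m

On each constant-a segment, Δv = aΔt and Δx = v₀Δt + ½aΔt²; chain segment to segment.
0–5 s: v starts 4 m/s; Δx = 4·5 + ½·3·5² = 57.5 m; v ends 19 m/s.
5–8 s: v starts 19 m/s; Δx = 19·3 + ½·-10·3² = 12 m; v ends -11 m/s.
8–13 s: v starts -11 m/s; Δx = -11·5 + ½·6·5² = 20 m; v ends 19 m/s.
x(13) = -3 + Σ Δx = 86.5 m.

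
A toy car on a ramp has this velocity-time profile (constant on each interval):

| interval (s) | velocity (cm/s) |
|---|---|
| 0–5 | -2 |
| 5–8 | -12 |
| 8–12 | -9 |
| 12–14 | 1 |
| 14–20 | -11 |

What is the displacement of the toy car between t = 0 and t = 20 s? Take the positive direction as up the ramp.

Net displacement equals the area under the velocity-time graph (areas below the axis count negative).
0–5 s: -2 × 5 = -10 cm
5–8 s: -12 × 3 = -36 cm
8–12 s: -9 × 4 = -36 cm
12–14 s: 1 × 2 = 2 cm
14–20 s: -11 × 6 = -66 cm
Net displacement = -146 cm

-146 cm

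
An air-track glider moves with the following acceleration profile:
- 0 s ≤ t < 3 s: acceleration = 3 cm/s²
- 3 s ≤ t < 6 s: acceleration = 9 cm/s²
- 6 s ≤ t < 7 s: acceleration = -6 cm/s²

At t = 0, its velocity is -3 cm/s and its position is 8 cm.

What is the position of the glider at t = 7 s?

On each constant-a segment, Δv = aΔt and Δx = v₀Δt + ½aΔt²; chain segment to segment.
0–3 s: v starts -3 cm/s; Δx = -3·3 + ½·3·3² = 4.5 cm; v ends 6 cm/s.
3–6 s: v starts 6 cm/s; Δx = 6·3 + ½·9·3² = 58.5 cm; v ends 33 cm/s.
6–7 s: v starts 33 cm/s; Δx = 33·1 + ½·-6·1² = 30 cm; v ends 27 cm/s.
x(7) = 8 + Σ Δx = 101 cm.

101 cm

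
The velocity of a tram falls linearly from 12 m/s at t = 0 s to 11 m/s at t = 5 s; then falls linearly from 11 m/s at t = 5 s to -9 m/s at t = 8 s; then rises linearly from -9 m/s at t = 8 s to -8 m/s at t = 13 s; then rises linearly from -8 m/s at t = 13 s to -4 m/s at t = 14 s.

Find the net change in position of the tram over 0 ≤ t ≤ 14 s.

12 m

Net displacement equals the area under the velocity-time graph (areas below the axis count negative).
0–5 s: ½(12 + 11)(5) = 57.5 m
5–8 s: ½(11 + -9)(3) = 3 m
8–13 s: ½(-9 + -8)(5) = -42.5 m
13–14 s: ½(-8 + -4)(1) = -6 m
Net displacement = 12 m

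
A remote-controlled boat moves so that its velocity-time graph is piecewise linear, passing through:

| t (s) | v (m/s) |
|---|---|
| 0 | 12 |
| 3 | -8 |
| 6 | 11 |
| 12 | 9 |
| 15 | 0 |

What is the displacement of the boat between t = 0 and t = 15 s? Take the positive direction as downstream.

Displacement is the signed area under the v-t curve.
0–3 s: ½(12 + -8)(3) = 6 m
3–6 s: ½(-8 + 11)(3) = 4.5 m
6–12 s: ½(11 + 9)(6) = 60 m
12–15 s: ½(9 + 0)(3) = 13.5 m
Net displacement = 84 m

84 m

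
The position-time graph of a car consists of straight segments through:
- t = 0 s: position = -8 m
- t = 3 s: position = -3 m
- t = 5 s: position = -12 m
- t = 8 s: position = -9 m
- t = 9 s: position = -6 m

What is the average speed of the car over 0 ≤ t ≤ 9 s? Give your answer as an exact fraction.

20/9 m/s

Average speed = (total path length)/(elapsed time); on a piecewise-linear x-t graph the path length is Σ|Δx|.
0–3 s: |Δx| = |-3 − -8| = 5 m
3–5 s: |Δx| = |-12 − -3| = 9 m
5–8 s: |Δx| = |-9 − -12| = 3 m
8–9 s: |Δx| = |-6 − -9| = 3 m
Total path = 20 m; average speed = 20/9 = 20/9 m/s.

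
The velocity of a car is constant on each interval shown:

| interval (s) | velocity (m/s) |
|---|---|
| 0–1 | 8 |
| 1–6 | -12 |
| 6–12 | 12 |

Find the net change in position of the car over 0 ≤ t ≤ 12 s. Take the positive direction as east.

20 m

Displacement is the signed area under the v-t curve.
0–1 s: 8 × 1 = 8 m
1–6 s: -12 × 5 = -60 m
6–12 s: 12 × 6 = 72 m
Net displacement = 20 m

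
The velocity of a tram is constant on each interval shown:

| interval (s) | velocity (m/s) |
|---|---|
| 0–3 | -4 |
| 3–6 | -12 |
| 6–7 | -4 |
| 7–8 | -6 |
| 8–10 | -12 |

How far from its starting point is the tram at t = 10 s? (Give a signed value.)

-82 m

Displacement is the signed area under the v-t curve.
0–3 s: -4 × 3 = -12 m
3–6 s: -12 × 3 = -36 m
6–7 s: -4 × 1 = -4 m
7–8 s: -6 × 1 = -6 m
8–10 s: -12 × 2 = -24 m
Net displacement = -82 m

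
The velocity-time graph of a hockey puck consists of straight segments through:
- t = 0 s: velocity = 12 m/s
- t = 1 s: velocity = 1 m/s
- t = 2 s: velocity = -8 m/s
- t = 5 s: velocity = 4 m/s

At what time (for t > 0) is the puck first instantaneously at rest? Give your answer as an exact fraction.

v changes sign on 1–2 s (from 1 to -8); the graph is linear there, so v = 0 at t = 1 + (-1)·(2 − 1)/(-8 − 1) = 10/9 s.

t = 10/9 s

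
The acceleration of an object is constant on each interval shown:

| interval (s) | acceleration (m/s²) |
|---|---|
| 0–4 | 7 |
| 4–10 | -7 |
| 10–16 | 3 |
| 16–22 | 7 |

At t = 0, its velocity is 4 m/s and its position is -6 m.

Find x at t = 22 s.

On each constant-a segment, Δv = aΔt and Δx = v₀Δt + ½aΔt²; chain segment to segment.
0–4 s: v starts 4 m/s; Δx = 4·4 + ½·7·4² = 72 m; v ends 32 m/s.
4–10 s: v starts 32 m/s; Δx = 32·6 + ½·-7·6² = 66 m; v ends -10 m/s.
10–16 s: v starts -10 m/s; Δx = -10·6 + ½·3·6² = -6 m; v ends 8 m/s.
16–22 s: v starts 8 m/s; Δx = 8·6 + ½·7·6² = 174 m; v ends 50 m/s.
x(22) = -6 + Σ Δx = 300 m.

300 m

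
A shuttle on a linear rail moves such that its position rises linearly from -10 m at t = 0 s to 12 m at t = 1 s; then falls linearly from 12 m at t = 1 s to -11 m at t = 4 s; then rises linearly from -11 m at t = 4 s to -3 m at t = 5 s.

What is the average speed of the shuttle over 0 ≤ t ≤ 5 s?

10.6 m/s

Average speed = (total path length)/(elapsed time); on a piecewise-linear x-t graph the path length is Σ|Δx|.
0–1 s: |Δx| = |12 − -10| = 22 m
1–4 s: |Δx| = |-11 − 12| = 23 m
4–5 s: |Δx| = |-3 − -11| = 8 m
Total path = 53 m; average speed = 53/5 = 10.6 m/s.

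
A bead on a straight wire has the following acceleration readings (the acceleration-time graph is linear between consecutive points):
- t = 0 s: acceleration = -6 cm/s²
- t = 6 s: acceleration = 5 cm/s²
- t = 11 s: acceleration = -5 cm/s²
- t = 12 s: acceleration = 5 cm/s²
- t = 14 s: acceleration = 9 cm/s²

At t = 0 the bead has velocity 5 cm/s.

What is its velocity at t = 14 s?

Δv equals the area under the a-t graph; then v = v₀ + Δv.
0–6 s: ½(-6 + 5)(6) = -3 cm/s
6–11 s: ½(5 + -5)(5) = 0 cm/s
11–12 s: ½(-5 + 5)(1) = 0 cm/s
12–14 s: ½(5 + 9)(2) = 14 cm/s
Δv = 11 cm/s, so v(14) = 5 + (11) = 16 cm/s.

16 cm/s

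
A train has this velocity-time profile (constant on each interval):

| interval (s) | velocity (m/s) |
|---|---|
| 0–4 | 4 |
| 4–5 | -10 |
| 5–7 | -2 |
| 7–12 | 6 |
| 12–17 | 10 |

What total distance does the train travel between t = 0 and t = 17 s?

110 m

Total distance travelled is ∫|v| dt — sum the magnitudes of each area piece.
0–4 s: |4| × 4 = 16 m
4–5 s: |-10| × 1 = 10 m
5–7 s: |-2| × 2 = 4 m
7–12 s: |6| × 5 = 30 m
12–17 s: |10| × 5 = 50 m
Total distance = 110 m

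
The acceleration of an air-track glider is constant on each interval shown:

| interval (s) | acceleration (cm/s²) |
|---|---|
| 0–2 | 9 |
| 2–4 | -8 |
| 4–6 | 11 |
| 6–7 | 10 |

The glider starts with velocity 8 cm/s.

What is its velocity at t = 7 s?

Δv equals the area under the a-t graph; then v = v₀ + Δv.
0–2 s: 9 × 2 = 18 cm/s
2–4 s: -8 × 2 = -16 cm/s
4–6 s: 11 × 2 = 22 cm/s
6–7 s: 10 × 1 = 10 cm/s
Δv = 34 cm/s, so v(7) = 8 + (34) = 42 cm/s.

42 cm/s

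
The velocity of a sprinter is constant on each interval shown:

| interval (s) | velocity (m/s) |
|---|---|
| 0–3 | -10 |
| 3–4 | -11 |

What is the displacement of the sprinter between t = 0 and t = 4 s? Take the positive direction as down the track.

-41 m

Net displacement equals the area under the velocity-time graph (areas below the axis count negative).
0–3 s: -10 × 3 = -30 m
3–4 s: -11 × 1 = -11 m
Net displacement = -41 m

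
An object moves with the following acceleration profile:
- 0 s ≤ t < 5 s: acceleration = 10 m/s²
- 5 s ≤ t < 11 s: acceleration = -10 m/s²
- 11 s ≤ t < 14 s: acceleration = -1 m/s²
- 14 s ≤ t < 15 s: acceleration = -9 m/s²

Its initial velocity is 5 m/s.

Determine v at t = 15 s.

Δv equals the area under the a-t graph; then v = v₀ + Δv.
0–5 s: 10 × 5 = 50 m/s
5–11 s: -10 × 6 = -60 m/s
11–14 s: -1 × 3 = -3 m/s
14–15 s: -9 × 1 = -9 m/s
Δv = -22 m/s, so v(15) = 5 + (-22) = -17 m/s.

-17 m/s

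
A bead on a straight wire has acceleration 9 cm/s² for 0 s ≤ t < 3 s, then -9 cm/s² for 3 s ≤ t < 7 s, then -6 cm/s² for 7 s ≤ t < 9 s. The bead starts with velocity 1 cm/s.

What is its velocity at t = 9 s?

Δv equals the area under the a-t graph; then v = v₀ + Δv.
0–3 s: 9 × 3 = 27 cm/s
3–7 s: -9 × 4 = -36 cm/s
7–9 s: -6 × 2 = -12 cm/s
Δv = -21 cm/s, so v(9) = 1 + (-21) = -20 cm/s.

-20 cm/s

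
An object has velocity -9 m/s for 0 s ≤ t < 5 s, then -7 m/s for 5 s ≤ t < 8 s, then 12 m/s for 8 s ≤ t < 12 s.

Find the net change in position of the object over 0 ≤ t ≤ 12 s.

Net displacement equals the area under the velocity-time graph (areas below the axis count negative).
0–5 s: -9 × 5 = -45 m
5–8 s: -7 × 3 = -21 m
8–12 s: 12 × 4 = 48 m
Net displacement = -18 m

-18 m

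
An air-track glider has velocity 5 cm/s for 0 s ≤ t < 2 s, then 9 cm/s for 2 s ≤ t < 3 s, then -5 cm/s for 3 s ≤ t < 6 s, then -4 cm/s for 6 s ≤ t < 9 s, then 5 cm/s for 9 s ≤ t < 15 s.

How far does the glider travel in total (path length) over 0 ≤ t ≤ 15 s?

76 cm

Total distance travelled is ∫|v| dt — sum the magnitudes of each area piece.
0–2 s: |5| × 2 = 10 cm
2–3 s: |9| × 1 = 9 cm
3–6 s: |-5| × 3 = 15 cm
6–9 s: |-4| × 3 = 12 cm
9–15 s: |5| × 6 = 30 cm
Total distance = 76 cm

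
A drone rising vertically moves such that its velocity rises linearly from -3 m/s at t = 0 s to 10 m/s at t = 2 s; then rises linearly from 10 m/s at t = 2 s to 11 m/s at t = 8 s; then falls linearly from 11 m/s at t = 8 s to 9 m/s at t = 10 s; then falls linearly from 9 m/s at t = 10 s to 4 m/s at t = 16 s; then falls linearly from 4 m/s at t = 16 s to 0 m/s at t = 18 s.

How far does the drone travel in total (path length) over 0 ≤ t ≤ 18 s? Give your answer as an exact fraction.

Distance (not displacement) is the total path length: add the absolute areas under v-t.
0–2 s: v = 0 at t = 6/13 s; triangle areas 9/13 + 100/13 = 109/13 m
2–8 s: |½(10 + 11)(6)| = 63 m
8–10 s: |½(11 + 9)(2)| = 20 m
10–16 s: |½(9 + 4)(6)| = 39 m
16–18 s: |½(4 + 0)(2)| = 4 m
Total distance = 1747/13 m

1747/13 m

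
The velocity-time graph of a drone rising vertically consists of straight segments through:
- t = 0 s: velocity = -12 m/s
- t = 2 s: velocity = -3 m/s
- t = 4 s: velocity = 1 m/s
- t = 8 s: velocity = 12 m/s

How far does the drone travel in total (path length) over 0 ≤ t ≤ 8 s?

43.5 m

Total distance travelled is ∫|v| dt — sum the magnitudes of each area piece.
0–2 s: |½(-12 + -3)(2)| = 15 m
2–4 s: v = 0 at t = 3.5 s; triangle areas 2.25 + 0.25 = 2.5 m
4–8 s: |½(1 + 12)(4)| = 26 m
Total distance = 43.5 m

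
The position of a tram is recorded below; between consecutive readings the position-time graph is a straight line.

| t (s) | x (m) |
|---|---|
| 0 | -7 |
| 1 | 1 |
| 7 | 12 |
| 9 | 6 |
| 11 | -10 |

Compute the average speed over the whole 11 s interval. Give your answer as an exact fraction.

Average speed = (total path length)/(elapsed time); on a piecewise-linear x-t graph the path length is Σ|Δx|.
0–1 s: |Δx| = |1 − -7| = 8 m
1–7 s: |Δx| = |12 − 1| = 11 m
7–9 s: |Δx| = |6 − 12| = 6 m
9–11 s: |Δx| = |-10 − 6| = 16 m
Total path = 41 m; average speed = 41/11 = 41/11 m/s.

41/11 m/s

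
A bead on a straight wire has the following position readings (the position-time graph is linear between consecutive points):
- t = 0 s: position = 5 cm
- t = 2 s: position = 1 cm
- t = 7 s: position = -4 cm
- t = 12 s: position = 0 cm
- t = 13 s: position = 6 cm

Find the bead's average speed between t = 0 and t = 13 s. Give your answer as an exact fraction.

Average speed = (total path length)/(elapsed time); on a piecewise-linear x-t graph the path length is Σ|Δx|.
0–2 s: |Δx| = |1 − 5| = 4 cm
2–7 s: |Δx| = |-4 − 1| = 5 cm
7–12 s: |Δx| = |0 − -4| = 4 cm
12–13 s: |Δx| = |6 − 0| = 6 cm
Total path = 19 cm; average speed = 19/13 = 19/13 cm/s.

19/13 cm/s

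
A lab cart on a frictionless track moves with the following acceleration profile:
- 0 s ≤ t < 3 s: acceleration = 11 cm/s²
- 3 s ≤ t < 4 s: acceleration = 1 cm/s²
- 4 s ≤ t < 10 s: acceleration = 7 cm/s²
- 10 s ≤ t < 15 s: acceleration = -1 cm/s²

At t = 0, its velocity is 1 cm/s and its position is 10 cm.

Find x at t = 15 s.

On each constant-a segment, Δv = aΔt and Δx = v₀Δt + ½aΔt²; chain segment to segment.
0–3 s: v starts 1 cm/s; Δx = 1·3 + ½·11·3² = 52.5 cm; v ends 34 cm/s.
3–4 s: v starts 34 cm/s; Δx = 34·1 + ½·1·1² = 34.5 cm; v ends 35 cm/s.
4–10 s: v starts 35 cm/s; Δx = 35·6 + ½·7·6² = 336 cm; v ends 77 cm/s.
10–15 s: v starts 77 cm/s; Δx = 77·5 + ½·-1·5² = 372.5 cm; v ends 72 cm/s.
x(15) = 10 + Σ Δx = 805.5 cm.

805.5 cm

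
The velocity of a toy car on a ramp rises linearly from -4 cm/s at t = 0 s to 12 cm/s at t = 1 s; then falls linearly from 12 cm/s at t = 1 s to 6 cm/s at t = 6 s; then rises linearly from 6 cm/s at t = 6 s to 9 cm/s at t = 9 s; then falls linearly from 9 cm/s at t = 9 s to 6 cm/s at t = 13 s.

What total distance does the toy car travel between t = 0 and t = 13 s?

Distance (not displacement) is the total path length: add the absolute areas under v-t.
0–1 s: v = 0 at t = 0.25 s; triangle areas 0.5 + 4.5 = 5 cm
1–6 s: |½(12 + 6)(5)| = 45 cm
6–9 s: |½(6 + 9)(3)| = 22.5 cm
9–13 s: |½(9 + 6)(4)| = 30 cm
Total distance = 102.5 cm

102.5 cm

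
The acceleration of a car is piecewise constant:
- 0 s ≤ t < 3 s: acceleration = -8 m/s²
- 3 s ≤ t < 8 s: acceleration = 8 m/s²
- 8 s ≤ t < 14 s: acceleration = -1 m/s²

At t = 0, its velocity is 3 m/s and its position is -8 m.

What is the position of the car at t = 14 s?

56 m

On each constant-a segment, Δv = aΔt and Δx = v₀Δt + ½aΔt²; chain segment to segment.
0–3 s: v starts 3 m/s; Δx = 3·3 + ½·-8·3² = -27 m; v ends -21 m/s.
3–8 s: v starts -21 m/s; Δx = -21·5 + ½·8·5² = -5 m; v ends 19 m/s.
8–14 s: v starts 19 m/s; Δx = 19·6 + ½·-1·6² = 96 m; v ends 13 m/s.
x(14) = -8 + Σ Δx = 56 m.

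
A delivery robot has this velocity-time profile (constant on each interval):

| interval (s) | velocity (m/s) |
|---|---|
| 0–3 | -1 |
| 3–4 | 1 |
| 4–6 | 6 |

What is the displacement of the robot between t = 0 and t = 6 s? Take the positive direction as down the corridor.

Displacement is the signed area under the v-t curve.
0–3 s: -1 × 3 = -3 m
3–4 s: 1 × 1 = 1 m
4–6 s: 6 × 2 = 12 m
Net displacement = 10 m

10 m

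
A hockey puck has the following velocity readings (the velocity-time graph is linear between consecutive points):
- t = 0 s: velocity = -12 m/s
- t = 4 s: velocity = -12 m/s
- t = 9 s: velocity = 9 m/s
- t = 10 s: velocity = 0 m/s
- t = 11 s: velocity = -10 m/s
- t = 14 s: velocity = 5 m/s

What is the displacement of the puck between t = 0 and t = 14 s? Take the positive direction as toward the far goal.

-63.5 m

Net displacement equals the area under the velocity-time graph (areas below the axis count negative).
0–4 s: -12 × 4 = -48 m
4–9 s: ½(-12 + 9)(5) = -7.5 m
9–10 s: ½(9 + 0)(1) = 4.5 m
10–11 s: ½(0 + -10)(1) = -5 m
11–14 s: ½(-10 + 5)(3) = -7.5 m
Net displacement = -63.5 m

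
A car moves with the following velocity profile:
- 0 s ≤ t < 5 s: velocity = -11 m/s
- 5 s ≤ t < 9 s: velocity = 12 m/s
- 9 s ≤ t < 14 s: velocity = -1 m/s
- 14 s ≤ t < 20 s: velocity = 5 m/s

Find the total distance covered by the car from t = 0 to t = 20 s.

Distance (not displacement) is the total path length: add the absolute areas under v-t.
0–5 s: |-11| × 5 = 55 m
5–9 s: |12| × 4 = 48 m
9–14 s: |-1| × 5 = 5 m
14–20 s: |5| × 6 = 30 m
Total distance = 138 m

138 m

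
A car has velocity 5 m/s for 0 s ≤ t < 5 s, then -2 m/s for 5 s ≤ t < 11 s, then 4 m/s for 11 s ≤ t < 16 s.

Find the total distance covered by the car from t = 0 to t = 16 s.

Total distance travelled is ∫|v| dt — sum the magnitudes of each area piece.
0–5 s: |5| × 5 = 25 m
5–11 s: |-2| × 6 = 12 m
11–16 s: |4| × 5 = 20 m
Total distance = 57 m

57 m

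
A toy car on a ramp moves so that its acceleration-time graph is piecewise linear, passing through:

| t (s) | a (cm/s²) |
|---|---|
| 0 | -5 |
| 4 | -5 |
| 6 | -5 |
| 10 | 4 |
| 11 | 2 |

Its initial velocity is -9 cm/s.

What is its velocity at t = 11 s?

Δv equals the area under the a-t graph; then v = v₀ + Δv.
0–4 s: -5 × 4 = -20 cm/s
4–6 s: -5 × 2 = -10 cm/s
6–10 s: ½(-5 + 4)(4) = -2 cm/s
10–11 s: ½(4 + 2)(1) = 3 cm/s
Δv = -29 cm/s, so v(11) = -9 + (-29) = -38 cm/s.

-38 cm/s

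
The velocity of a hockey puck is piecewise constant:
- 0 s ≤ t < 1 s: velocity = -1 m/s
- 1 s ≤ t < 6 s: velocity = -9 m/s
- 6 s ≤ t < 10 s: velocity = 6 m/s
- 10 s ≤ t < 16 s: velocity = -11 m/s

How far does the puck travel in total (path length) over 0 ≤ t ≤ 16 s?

Total distance travelled is ∫|v| dt — sum the magnitudes of each area piece.
0–1 s: |-1| × 1 = 1 m
1–6 s: |-9| × 5 = 45 m
6–10 s: |6| × 4 = 24 m
10–16 s: |-11| × 6 = 66 m
Total distance = 136 m

136 m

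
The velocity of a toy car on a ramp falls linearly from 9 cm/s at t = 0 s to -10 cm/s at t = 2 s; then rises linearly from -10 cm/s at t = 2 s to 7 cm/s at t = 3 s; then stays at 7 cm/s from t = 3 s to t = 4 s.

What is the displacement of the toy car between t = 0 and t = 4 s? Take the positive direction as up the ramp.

4.5 cm

Displacement is the signed area under the v-t curve.
0–2 s: ½(9 + -10)(2) = -1 cm
2–3 s: ½(-10 + 7)(1) = -1.5 cm
3–4 s: 7 × 1 = 7 cm
Net displacement = 4.5 cm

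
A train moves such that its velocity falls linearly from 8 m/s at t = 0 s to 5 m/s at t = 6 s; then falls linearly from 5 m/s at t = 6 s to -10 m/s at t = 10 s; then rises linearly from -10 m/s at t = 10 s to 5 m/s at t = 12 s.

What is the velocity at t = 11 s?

-2.5 m/s

On 10–12 s the graph is linear from -10 to 5 m/s: v(11) = -10 + (5 − -10)·(11 − 10)/(12 − 10) = -2.5 m/s.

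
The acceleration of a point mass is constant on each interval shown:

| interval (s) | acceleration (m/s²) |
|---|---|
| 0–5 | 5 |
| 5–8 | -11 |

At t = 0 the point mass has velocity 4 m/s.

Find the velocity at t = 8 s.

-4 m/s

Δv equals the area under the a-t graph; then v = v₀ + Δv.
0–5 s: 5 × 5 = 25 m/s
5–8 s: -11 × 3 = -33 m/s
Δv = -8 m/s, so v(8) = 4 + (-8) = -4 m/s.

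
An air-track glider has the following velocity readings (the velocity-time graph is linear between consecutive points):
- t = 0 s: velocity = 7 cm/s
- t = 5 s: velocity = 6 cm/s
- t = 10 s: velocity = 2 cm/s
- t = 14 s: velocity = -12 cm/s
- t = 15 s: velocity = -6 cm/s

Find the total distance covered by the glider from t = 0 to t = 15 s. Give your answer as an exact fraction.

1157/14 cm

Distance (not displacement) is the total path length: add the absolute areas under v-t.
0–5 s: |½(7 + 6)(5)| = 32.5 cm
5–10 s: |½(6 + 2)(5)| = 20 cm
10–14 s: v = 0 at t = 74/7 s; triangle areas 4/7 + 144/7 = 148/7 cm
14–15 s: |½(-12 + -6)(1)| = 9 cm
Total distance = 1157/14 cm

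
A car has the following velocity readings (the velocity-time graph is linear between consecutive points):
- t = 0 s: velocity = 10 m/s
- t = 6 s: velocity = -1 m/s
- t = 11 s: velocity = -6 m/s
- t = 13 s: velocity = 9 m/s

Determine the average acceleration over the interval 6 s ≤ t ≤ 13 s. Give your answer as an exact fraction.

Average acceleration = Δv/Δt = (9 − -1)/(13 − 6) = 10/7 m/s².

10/7 m/s²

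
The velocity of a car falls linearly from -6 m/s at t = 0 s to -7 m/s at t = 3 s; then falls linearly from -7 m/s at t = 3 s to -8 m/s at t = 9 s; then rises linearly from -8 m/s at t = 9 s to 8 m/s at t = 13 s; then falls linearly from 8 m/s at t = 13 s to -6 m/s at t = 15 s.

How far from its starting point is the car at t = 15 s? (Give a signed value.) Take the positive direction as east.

Displacement is the signed area under the v-t curve.
0–3 s: ½(-6 + -7)(3) = -19.5 m
3–9 s: ½(-7 + -8)(6) = -45 m
9–13 s: ½(-8 + 8)(4) = 0 m
13–15 s: ½(8 + -6)(2) = 2 m
Net displacement = -62.5 m

-62.5 m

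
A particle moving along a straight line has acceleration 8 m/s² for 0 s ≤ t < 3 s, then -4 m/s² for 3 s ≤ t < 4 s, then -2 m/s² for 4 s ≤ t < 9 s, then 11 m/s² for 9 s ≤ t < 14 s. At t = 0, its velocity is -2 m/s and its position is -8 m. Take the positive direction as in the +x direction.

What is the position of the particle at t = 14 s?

On each constant-a segment, Δv = aΔt and Δx = v₀Δt + ½aΔt²; chain segment to segment.
0–3 s: v starts -2 m/s; Δx = -2·3 + ½·8·3² = 30 m; v ends 22 m/s.
3–4 s: v starts 22 m/s; Δx = 22·1 + ½·-4·1² = 20 m; v ends 18 m/s.
4–9 s: v starts 18 m/s; Δx = 18·5 + ½·-2·5² = 65 m; v ends 8 m/s.
9–14 s: v starts 8 m/s; Δx = 8·5 + ½·11·5² = 177.5 m; v ends 63 m/s.
x(14) = -8 + Σ Δx = 284.5 m.

284.5 m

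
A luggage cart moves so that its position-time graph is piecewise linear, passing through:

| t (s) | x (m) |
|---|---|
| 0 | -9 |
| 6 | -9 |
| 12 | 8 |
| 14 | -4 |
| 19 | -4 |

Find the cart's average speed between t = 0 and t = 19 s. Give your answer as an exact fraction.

Average speed = (total path length)/(elapsed time); on a piecewise-linear x-t graph the path length is Σ|Δx|.
0–6 s: |Δx| = |-9 − -9| = 0 m
6–12 s: |Δx| = |8 − -9| = 17 m
12–14 s: |Δx| = |-4 − 8| = 12 m
14–19 s: |Δx| = |-4 − -4| = 0 m
Total path = 29 m; average speed = 29/19 = 29/19 m/s.

29/19 m/s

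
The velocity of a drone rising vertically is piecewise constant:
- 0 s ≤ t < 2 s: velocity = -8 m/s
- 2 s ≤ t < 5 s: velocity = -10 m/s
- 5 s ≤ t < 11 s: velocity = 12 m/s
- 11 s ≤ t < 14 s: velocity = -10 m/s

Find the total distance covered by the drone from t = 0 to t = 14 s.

148 m

Total distance travelled is ∫|v| dt — sum the magnitudes of each area piece.
0–2 s: |-8| × 2 = 16 m
2–5 s: |-10| × 3 = 30 m
5–11 s: |12| × 6 = 72 m
11–14 s: |-10| × 3 = 30 m
Total distance = 148 m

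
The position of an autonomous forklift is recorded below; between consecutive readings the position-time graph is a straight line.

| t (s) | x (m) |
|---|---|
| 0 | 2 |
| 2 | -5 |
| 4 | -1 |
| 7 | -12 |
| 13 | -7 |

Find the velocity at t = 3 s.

2 m/s

Velocity is the slope of the x-t graph on 2–4 s: (-1 − -5)/(4 − 2) = 2 m/s.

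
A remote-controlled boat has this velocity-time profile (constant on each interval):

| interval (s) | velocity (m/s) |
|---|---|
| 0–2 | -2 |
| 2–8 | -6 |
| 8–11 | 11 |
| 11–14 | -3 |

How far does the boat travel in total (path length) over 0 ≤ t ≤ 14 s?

Total distance travelled is ∫|v| dt — sum the magnitudes of each area piece.
0–2 s: |-2| × 2 = 4 m
2–8 s: |-6| × 6 = 36 m
8–11 s: |11| × 3 = 33 m
11–14 s: |-3| × 3 = 9 m
Total distance = 82 m

82 m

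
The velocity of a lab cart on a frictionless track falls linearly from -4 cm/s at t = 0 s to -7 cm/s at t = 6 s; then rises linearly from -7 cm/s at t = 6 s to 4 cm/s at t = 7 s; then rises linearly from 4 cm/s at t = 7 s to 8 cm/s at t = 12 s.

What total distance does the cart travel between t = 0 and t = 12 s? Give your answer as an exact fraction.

1451/22 cm

Distance (not displacement) is the total path length: add the absolute areas under v-t.
0–6 s: |½(-4 + -7)(6)| = 33 cm
6–7 s: v = 0 at t = 73/11 s; triangle areas 49/22 + 8/11 = 65/22 cm
7–12 s: |½(4 + 8)(5)| = 30 cm
Total distance = 1451/22 cm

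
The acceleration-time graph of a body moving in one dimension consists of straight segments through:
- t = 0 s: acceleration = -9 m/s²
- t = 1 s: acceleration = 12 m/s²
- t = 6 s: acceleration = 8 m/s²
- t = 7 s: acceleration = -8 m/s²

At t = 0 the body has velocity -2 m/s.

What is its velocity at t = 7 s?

Δv equals the area under the a-t graph; then v = v₀ + Δv.
0–1 s: ½(-9 + 12)(1) = 1.5 m/s
1–6 s: ½(12 + 8)(5) = 50 m/s
6–7 s: ½(8 + -8)(1) = 0 m/s
Δv = 51.5 m/s, so v(7) = -2 + (51.5) = 49.5 m/s.

49.5 m/s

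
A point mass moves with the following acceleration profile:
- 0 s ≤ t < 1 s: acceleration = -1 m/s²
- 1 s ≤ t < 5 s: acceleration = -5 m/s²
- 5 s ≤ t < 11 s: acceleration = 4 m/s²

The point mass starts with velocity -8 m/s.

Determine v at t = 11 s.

-5 m/s

Δv equals the area under the a-t graph; then v = v₀ + Δv.
0–1 s: -1 × 1 = -1 m/s
1–5 s: -5 × 4 = -20 m/s
5–11 s: 4 × 6 = 24 m/s
Δv = 3 m/s, so v(11) = -8 + (3) = -5 m/s.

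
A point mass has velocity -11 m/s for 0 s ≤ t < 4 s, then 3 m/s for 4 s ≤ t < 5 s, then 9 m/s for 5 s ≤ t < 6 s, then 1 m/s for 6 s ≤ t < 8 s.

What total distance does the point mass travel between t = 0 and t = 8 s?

Total distance travelled is ∫|v| dt — sum the magnitudes of each area piece.
0–4 s: |-11| × 4 = 44 m
4–5 s: |3| × 1 = 3 m
5–6 s: |9| × 1 = 9 m
6–8 s: |1| × 2 = 2 m
Total distance = 58 m

58 m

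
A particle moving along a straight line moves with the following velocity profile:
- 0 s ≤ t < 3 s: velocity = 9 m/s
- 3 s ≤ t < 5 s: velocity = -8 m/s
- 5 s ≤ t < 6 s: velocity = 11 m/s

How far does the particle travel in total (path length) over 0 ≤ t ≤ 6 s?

Distance (not displacement) is the total path length: add the absolute areas under v-t.
0–3 s: |9| × 3 = 27 m
3–5 s: |-8| × 2 = 16 m
5–6 s: |11| × 1 = 11 m
Total distance = 54 m

54 m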